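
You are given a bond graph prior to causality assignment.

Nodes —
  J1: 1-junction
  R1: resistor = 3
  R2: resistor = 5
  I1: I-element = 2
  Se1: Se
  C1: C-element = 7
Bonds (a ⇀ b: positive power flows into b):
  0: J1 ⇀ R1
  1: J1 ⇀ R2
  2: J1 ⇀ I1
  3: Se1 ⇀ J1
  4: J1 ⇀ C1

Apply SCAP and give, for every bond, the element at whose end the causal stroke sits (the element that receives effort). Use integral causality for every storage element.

bond 0 |J1
bond 1 |J1
bond 2 |I1
bond 3 |J1
bond 4 |J1

#3 |J1  (Se1 fixes effort; stroke away)
#2 |I1  (I1 integral (f out))
#0 |J1  (J1: bond 2 brought flow, rest push out)
#1 |J1  (J1 flow already set via bond 2)
#4 |J1  (1-jn J1 has f-setter on 2)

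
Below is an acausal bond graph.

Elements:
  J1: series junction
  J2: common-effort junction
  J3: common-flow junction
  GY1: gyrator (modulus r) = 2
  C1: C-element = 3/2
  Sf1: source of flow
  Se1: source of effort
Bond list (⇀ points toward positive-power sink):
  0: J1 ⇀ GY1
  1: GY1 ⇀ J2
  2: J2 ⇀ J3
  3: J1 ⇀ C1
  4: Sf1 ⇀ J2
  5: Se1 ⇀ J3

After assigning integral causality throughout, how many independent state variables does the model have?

bond 4 stroke at Sf1  (Sf1: flow source, stroke at near end)
bond 5 stroke at J3  (Se1 (Se) sets effort on bond)
bond 2 stroke at J2  (J3 needs exactly one f-in)
bond 1 stroke at GY1  (J2 effort already set via bond 2)
bond 0 stroke at GY1  (GY GY1: same side as bond 1)
bond 3 stroke at J1  (1-jn J1 has f-setter on 0)

1  (C1 all integral)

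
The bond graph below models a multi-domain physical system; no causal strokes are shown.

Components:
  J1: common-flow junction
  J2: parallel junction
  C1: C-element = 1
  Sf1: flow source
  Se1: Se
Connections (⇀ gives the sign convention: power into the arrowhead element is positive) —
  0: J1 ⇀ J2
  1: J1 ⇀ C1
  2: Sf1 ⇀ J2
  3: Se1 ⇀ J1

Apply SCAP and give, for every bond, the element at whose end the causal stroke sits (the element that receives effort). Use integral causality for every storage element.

b0 stroke at J2
b1 stroke at J1
b2 stroke at Sf1
b3 stroke at J1

#2 stroke at Sf1  (source Sf1 imposes f)
#3 stroke at J1  (Se1 (Se) sets effort on bond)
#0 stroke at J2  (J2 needs exactly one e-in)
#1 stroke at J1  (J1 flow already set via bond 0)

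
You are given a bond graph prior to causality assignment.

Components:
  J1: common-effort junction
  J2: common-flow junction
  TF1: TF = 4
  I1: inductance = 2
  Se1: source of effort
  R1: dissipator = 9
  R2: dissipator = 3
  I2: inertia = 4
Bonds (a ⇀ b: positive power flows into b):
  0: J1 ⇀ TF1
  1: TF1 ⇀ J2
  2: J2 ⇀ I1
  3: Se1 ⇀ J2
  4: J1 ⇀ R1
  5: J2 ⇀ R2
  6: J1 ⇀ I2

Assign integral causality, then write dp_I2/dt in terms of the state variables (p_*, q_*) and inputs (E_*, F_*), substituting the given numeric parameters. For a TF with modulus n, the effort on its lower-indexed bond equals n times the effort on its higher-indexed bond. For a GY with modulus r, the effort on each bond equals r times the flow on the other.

dp_I2/dt = -9*p_I1/8 - 9*p_I2/4

bond 3 →J2  (Se1: effort source, stroke at far end)
bond 2 →I1  (I1: I, integral causality)
bond 1 →J2  (J2: bond 2 brought flow, rest push out)
bond 5 →J2  (J2: bond 2 brought flow, rest push out)
bond 0 →TF1  (through TF1, causality passes straight; one stroke at TF1)
bond 6 →I2  (I2 integral (f out))
bond 4 →J1  (closing 0-jn rule on J1)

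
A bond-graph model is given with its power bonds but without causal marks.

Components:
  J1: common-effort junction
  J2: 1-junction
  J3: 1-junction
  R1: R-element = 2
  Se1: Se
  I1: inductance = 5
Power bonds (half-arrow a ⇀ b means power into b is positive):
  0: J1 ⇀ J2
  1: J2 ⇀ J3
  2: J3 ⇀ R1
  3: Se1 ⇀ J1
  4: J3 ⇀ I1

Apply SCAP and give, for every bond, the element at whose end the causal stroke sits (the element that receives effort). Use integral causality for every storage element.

bond 0 stroke→J2
bond 1 stroke→J3
bond 2 stroke→J3
bond 3 stroke→J1
bond 4 stroke→I1

#3 stroke at J1  (Se1 fixes effort; stroke away)
#0 stroke at J2  (J1: bond 3 brought effort, rest push out)
#1 stroke at J3  (J2 needs exactly one f-in)
#4 stroke at I1  (I1 integral (f out))
#2 stroke at J3  (common-f at J3 fixed by 4)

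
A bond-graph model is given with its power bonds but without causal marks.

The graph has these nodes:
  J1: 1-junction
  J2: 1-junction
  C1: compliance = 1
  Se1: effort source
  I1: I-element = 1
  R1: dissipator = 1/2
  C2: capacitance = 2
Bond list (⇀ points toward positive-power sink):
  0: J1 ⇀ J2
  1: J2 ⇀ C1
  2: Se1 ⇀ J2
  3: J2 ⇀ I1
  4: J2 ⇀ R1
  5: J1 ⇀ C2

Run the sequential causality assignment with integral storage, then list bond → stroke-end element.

bond 2 |J2  (source Se1 imposes e)
bond 1 |J2  (prefer integral on C1)
bond 3 |I1  (I1: I, integral causality)
bond 0 |J2  (1-jn J2 has f-setter on 3)
bond 4 |J2  (J2: bond 3 brought flow, rest push out)
bond 5 |J1  (J1: bond 0 brought flow, rest push out)

b0 stroke at J2
b1 stroke at J2
b2 stroke at J2
b3 stroke at I1
b4 stroke at J2
b5 stroke at J1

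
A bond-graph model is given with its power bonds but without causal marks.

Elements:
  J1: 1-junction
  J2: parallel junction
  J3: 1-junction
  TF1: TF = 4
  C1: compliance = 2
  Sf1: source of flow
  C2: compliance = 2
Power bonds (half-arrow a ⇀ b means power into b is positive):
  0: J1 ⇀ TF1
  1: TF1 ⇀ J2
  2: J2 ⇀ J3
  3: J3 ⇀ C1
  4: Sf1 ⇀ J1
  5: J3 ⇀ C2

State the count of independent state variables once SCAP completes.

2  (C1, C2 all integral)

bond 4 stroke at Sf1  (Sf1 fixes flow; stroke at Sf1)
bond 0 stroke at J1  (J1: bond 4 brought flow, rest push out)
bond 1 stroke at TF1  (TF TF1: opposite of bond 0)
bond 2 stroke at J2  (only one effort-in slot at J2)
bond 3 stroke at J3  (J3: bond 2 brought flow, rest push out)
bond 5 stroke at J3  (1-jn J3 has f-setter on 2)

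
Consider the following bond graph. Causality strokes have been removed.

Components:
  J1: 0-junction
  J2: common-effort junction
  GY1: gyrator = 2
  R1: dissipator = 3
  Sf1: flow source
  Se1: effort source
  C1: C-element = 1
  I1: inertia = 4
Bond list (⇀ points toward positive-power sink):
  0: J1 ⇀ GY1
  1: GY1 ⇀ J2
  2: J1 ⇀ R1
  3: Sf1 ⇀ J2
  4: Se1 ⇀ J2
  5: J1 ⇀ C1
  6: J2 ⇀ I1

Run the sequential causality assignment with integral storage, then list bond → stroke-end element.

bond 0 |GY1
bond 1 |GY1
bond 2 |R1
bond 3 |Sf1
bond 4 |J2
bond 5 |J1
bond 6 |I1

b3 |Sf1  (Sf1 fixes flow; stroke at Sf1)
b4 |J2  (Se1 (Se) sets effort on bond)
b1 |GY1  (J2 effort already set via bond 4)
b6 |I1  (common-e at J2 fixed by 4)
b0 |GY1  (GY GY1: same side as bond 1)
b5 |J1  (C1: C, integral causality)
b2 |R1  (0-jn J1 has e-setter on 5)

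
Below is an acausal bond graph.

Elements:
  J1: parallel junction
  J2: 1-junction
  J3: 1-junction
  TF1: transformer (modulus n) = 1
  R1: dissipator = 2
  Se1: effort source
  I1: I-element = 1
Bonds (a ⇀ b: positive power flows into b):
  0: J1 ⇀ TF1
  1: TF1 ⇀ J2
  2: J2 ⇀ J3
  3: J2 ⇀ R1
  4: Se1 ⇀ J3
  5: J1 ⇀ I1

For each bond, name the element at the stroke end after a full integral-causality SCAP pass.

b0 |J1
b1 |TF1
b2 |J2
b3 |J2
b4 |J3
b5 |I1

β4 stroke at J3  (Se1: effort source, stroke at far end)
β2 stroke at J2  (only one flow-in slot at J3)
β5 stroke at I1  (I1 integral (f out))
β0 stroke at J1  (J1 needs exactly one e-in)
β1 stroke at TF1  (TF1 one-in-one-out from 0)
β3 stroke at J2  (common-f at J2 fixed by 1)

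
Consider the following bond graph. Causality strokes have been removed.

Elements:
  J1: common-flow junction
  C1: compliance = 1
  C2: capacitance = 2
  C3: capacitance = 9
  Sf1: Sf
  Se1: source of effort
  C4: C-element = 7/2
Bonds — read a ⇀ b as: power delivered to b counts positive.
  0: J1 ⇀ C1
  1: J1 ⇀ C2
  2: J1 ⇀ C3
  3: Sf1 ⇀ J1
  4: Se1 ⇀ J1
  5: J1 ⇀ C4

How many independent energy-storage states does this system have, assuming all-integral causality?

4  (C1, C2, C3, C4 all integral)

b3 |Sf1  (Sf1 fixes flow; stroke at Sf1)
b4 |J1  (Se1 (Se) sets effort on bond)
b0 |J1  (common-f at J1 fixed by 3)
b1 |J1  (J1: bond 3 brought flow, rest push out)
b2 |J1  (J1 flow already set via bond 3)
b5 |J1  (J1 flow already set via bond 3)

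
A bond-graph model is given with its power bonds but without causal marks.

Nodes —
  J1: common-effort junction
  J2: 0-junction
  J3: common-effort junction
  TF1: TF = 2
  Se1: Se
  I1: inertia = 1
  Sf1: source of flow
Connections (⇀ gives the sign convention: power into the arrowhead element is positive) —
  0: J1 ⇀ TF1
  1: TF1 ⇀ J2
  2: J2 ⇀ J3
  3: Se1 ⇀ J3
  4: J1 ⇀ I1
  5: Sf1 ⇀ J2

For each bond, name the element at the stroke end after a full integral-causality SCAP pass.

#0 stroke→J1
#1 stroke→TF1
#2 stroke→J2
#3 stroke→J3
#4 stroke→I1
#5 stroke→Sf1

b3 stroke at J3  (Se1 (Se) sets effort on bond)
b5 stroke at Sf1  (Sf1 (Sf) sets flow on bond)
b2 stroke at J2  (0-jn J3 has e-setter on 3)
b1 stroke at TF1  (common-e at J2 fixed by 2)
b0 stroke at J1  (through TF1, causality passes straight; one stroke at TF1)
b4 stroke at I1  (J1: bond 0 brought effort, rest push out)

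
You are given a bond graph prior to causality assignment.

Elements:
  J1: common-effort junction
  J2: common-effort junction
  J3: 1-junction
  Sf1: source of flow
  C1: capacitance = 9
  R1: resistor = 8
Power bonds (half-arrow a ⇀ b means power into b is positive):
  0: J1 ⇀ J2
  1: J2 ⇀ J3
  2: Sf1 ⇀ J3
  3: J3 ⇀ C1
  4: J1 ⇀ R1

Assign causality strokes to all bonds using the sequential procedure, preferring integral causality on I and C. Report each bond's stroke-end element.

bond 2 →Sf1  (Sf1 fixes flow; stroke at Sf1)
bond 1 →J3  (1-jn J3 has f-setter on 2)
bond 3 →J3  (J3: bond 2 brought flow, rest push out)
bond 0 →J2  (only one effort-in slot at J2)
bond 4 →J1  (closing 0-jn rule on J1)

b0 stroke at J2
b1 stroke at J3
b2 stroke at Sf1
b3 stroke at J3
b4 stroke at J1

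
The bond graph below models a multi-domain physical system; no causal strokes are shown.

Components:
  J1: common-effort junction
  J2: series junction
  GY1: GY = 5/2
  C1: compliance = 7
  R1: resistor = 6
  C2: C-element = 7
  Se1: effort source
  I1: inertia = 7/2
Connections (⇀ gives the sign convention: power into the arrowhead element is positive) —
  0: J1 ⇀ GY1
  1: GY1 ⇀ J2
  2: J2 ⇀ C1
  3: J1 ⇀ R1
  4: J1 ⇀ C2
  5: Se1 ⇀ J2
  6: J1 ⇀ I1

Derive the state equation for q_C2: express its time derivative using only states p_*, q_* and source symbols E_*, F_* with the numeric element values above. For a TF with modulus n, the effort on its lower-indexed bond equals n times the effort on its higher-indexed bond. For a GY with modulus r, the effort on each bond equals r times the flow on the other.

#5 stroke→J2  (Se1 fixes effort; stroke away)
#2 stroke→J2  (prefer integral on C1)
#1 stroke→GY1  (only one flow-in slot at J2)
#0 stroke→GY1  (GY1: gyrator matches bond 1)
#4 stroke→J1  (prefer integral on C2)
#3 stroke→R1  (J1 effort already set via bond 4)
#6 stroke→I1  (common-e at J1 fixed by 4)

dq_C2/dt = 2*E_Se1/5 - 2*p_I1/7 - 2*q_C1/35 - q_C2/42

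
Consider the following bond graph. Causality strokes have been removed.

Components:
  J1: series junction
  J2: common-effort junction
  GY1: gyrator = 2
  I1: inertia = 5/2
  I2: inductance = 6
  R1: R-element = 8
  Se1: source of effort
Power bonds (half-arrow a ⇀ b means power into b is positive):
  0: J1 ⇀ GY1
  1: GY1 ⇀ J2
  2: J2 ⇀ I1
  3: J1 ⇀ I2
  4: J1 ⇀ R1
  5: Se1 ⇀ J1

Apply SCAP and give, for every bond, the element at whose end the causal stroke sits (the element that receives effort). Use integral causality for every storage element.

β0 stroke→J1
β1 stroke→J2
β2 stroke→I1
β3 stroke→I2
β4 stroke→J1
β5 stroke→J1

bond 5 stroke at J1  (Se1: effort source, stroke at far end)
bond 2 stroke at I1  (I1: I, integral causality)
bond 1 stroke at J2  (J2 needs exactly one e-in)
bond 0 stroke at J1  (GY1 both-in/both-out from 1)
bond 3 stroke at I2  (prefer integral on I2)
bond 4 stroke at J1  (1-jn J1 has f-setter on 3)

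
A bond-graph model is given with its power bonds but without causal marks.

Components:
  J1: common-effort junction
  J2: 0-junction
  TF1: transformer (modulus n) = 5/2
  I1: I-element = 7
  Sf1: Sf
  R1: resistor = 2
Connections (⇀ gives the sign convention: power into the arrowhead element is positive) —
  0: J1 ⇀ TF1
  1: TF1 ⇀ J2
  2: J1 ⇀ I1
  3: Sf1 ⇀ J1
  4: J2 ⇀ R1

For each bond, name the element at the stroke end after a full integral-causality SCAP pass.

β0 →J1
β1 →TF1
β2 →I1
β3 →Sf1
β4 →J2

β3 stroke at Sf1  (source Sf1 imposes f)
β2 stroke at I1  (I1: I, integral causality)
β0 stroke at J1  (J1: last free bond brings effort in)
β1 stroke at TF1  (TF1: transformer flips bond 0)
β4 stroke at J2  (J2: last free bond brings effort in)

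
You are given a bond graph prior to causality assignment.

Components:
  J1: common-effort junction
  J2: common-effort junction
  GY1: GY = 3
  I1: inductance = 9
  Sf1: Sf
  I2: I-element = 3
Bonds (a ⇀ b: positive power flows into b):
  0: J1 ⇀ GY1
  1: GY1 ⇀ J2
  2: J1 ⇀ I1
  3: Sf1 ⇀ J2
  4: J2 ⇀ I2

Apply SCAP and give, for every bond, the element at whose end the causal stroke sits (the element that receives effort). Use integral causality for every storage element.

b0 |J1
b1 |J2
b2 |I1
b3 |Sf1
b4 |I2

b3 →Sf1  (Sf1: flow source, stroke at near end)
b2 →I1  (prefer integral on I1)
b0 →J1  (J1: last free bond brings effort in)
b1 →J2  (through GY1, causality inverts; strokes same side of GY1)
b4 →I2  (common-e at J2 fixed by 1)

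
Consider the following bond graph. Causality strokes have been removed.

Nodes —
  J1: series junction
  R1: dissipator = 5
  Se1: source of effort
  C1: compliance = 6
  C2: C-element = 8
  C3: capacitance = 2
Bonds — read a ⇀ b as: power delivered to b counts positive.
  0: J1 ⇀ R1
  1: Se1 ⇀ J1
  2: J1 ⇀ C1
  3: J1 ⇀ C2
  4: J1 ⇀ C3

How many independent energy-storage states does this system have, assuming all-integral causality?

b1 stroke→J1  (Se1 (Se) sets effort on bond)
b2 stroke→J1  (C1 outputs effort q/C1)
b3 stroke→J1  (C2 outputs effort q/C2)
b4 stroke→J1  (C3 integral (e out))
b0 stroke→R1  (J1: last free bond brings flow in)

3  (C1, C2, C3 all integral)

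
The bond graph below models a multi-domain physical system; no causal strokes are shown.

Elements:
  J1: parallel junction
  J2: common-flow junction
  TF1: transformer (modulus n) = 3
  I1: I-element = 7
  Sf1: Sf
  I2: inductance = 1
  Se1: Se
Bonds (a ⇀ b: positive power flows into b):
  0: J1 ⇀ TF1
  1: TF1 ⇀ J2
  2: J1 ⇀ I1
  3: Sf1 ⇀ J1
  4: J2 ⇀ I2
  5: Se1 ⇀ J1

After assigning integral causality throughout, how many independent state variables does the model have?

β3 →Sf1  (Sf1 (Sf) sets flow on bond)
β5 →J1  (Se1: effort source, stroke at far end)
β0 →TF1  (common-e at J1 fixed by 5)
β2 →I1  (J1 effort already set via bond 5)
β1 →J2  (TF1: transformer flips bond 0)
β4 →I2  (closing 1-jn rule on J2)

2  (I1, I2 all integral)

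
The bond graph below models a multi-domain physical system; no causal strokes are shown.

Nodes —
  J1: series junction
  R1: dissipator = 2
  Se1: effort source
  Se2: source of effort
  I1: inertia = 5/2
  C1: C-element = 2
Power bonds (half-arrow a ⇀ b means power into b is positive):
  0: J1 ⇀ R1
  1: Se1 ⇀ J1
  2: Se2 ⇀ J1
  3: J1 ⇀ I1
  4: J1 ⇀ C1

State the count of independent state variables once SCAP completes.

2  (C1, I1 all integral)

bond 1 stroke at J1  (Se1: effort source, stroke at far end)
bond 2 stroke at J1  (source Se2 imposes e)
bond 3 stroke at I1  (I1: I, integral causality)
bond 0 stroke at J1  (common-f at J1 fixed by 3)
bond 4 stroke at J1  (J1 flow already set via bond 3)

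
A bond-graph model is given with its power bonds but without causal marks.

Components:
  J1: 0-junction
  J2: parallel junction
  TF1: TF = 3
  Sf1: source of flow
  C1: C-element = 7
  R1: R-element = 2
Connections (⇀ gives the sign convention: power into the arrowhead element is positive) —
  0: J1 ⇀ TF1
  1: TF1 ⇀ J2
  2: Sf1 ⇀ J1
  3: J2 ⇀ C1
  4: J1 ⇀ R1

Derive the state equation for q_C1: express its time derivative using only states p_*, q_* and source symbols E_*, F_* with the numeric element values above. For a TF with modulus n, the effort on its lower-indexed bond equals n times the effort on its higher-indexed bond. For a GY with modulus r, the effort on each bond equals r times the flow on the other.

#2 |Sf1  (Sf1: flow source, stroke at near end)
#3 |J2  (C1: C, integral causality)
#1 |TF1  (J2 effort already set via bond 3)
#0 |J1  (TF1: transformer flips bond 1)
#4 |R1  (J1 effort already set via bond 0)

dq_C1/dt = 3*F_Sf1 - 9*q_C1/14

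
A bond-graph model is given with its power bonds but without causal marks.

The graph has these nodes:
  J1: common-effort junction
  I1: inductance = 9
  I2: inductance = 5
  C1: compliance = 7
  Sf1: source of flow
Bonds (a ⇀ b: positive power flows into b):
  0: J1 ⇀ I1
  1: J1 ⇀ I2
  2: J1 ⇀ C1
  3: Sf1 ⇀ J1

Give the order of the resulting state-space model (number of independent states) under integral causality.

3  (C1, I1, I2 all integral)

bond 3 |Sf1  (Sf1 fixes flow; stroke at Sf1)
bond 0 |I1  (I1: I, integral causality)
bond 1 |I2  (I2 outputs flow p/I2)
bond 2 |J1  (closing 0-jn rule on J1)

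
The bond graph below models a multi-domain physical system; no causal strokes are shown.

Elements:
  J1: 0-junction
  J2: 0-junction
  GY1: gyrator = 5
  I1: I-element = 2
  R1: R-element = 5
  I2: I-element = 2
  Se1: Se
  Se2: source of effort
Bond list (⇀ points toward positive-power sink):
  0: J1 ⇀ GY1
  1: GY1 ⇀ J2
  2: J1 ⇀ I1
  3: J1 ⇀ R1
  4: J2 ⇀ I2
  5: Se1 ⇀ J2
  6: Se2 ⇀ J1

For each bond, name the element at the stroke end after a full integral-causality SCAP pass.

bond 0 stroke at GY1
bond 1 stroke at GY1
bond 2 stroke at I1
bond 3 stroke at R1
bond 4 stroke at I2
bond 5 stroke at J2
bond 6 stroke at J1

b5 |J2  (Se1 (Se) sets effort on bond)
b6 |J1  (Se2 (Se) sets effort on bond)
b0 |GY1  (0-jn J1 has e-setter on 6)
b2 |I1  (J1: bond 6 brought effort, rest push out)
b3 |R1  (common-e at J1 fixed by 6)
b1 |GY1  (J2 effort already set via bond 5)
b4 |I2  (0-jn J2 has e-setter on 5)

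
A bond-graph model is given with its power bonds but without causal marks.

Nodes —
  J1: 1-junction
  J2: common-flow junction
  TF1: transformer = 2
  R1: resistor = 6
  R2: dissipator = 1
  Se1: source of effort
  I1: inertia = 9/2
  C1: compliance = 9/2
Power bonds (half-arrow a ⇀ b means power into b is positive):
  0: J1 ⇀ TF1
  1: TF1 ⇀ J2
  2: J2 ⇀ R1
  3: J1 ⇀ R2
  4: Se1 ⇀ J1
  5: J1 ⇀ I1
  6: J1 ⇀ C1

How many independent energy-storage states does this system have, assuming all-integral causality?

b4 →J1  (source Se1 imposes e)
b5 →I1  (I1: I, integral causality)
b0 →J1  (common-f at J1 fixed by 5)
b3 →J1  (1-jn J1 has f-setter on 5)
b6 →J1  (J1 flow already set via bond 5)
b1 →TF1  (TF1 one-in-one-out from 0)
b2 →J2  (common-f at J2 fixed by 1)

2  (C1, I1 all integral)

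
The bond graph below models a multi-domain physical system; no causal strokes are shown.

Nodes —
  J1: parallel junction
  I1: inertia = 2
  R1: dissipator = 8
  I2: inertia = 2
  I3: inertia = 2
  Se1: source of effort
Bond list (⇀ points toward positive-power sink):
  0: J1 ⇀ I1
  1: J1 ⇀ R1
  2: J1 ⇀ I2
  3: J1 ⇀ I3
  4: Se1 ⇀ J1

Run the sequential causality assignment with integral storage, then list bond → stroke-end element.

β0 stroke at I1
β1 stroke at R1
β2 stroke at I2
β3 stroke at I3
β4 stroke at J1

bond 4 |J1  (Se1: effort source, stroke at far end)
bond 0 |I1  (0-jn J1 has e-setter on 4)
bond 1 |R1  (J1 effort already set via bond 4)
bond 2 |I2  (J1 effort already set via bond 4)
bond 3 |I3  (common-e at J1 fixed by 4)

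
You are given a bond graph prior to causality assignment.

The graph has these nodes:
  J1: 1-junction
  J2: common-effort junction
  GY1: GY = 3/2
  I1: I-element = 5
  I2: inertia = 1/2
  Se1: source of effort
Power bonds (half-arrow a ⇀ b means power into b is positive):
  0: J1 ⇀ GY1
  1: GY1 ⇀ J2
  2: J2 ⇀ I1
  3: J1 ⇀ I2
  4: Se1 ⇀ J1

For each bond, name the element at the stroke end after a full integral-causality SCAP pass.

β4 stroke→J1  (Se1 (Se) sets effort on bond)
β2 stroke→I1  (I1: I, integral causality)
β1 stroke→J2  (closing 0-jn rule on J2)
β0 stroke→J1  (through GY1, causality inverts; strokes same side of GY1)
β3 stroke→I2  (J1 needs exactly one f-in)

#0 →J1
#1 →J2
#2 →I1
#3 →I2
#4 →J1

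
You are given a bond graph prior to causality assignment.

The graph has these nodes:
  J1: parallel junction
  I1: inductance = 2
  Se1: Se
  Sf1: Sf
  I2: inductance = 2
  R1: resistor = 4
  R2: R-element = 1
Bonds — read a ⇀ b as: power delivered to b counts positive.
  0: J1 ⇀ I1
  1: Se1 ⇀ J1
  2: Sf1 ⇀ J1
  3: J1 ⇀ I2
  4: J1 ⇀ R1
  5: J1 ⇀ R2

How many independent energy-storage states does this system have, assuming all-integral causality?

#1 stroke at J1  (Se1 (Se) sets effort on bond)
#2 stroke at Sf1  (source Sf1 imposes f)
#0 stroke at I1  (common-e at J1 fixed by 1)
#3 stroke at I2  (J1: bond 1 brought effort, rest push out)
#4 stroke at R1  (J1 effort already set via bond 1)
#5 stroke at R2  (0-jn J1 has e-setter on 1)

2  (I1, I2 all integral)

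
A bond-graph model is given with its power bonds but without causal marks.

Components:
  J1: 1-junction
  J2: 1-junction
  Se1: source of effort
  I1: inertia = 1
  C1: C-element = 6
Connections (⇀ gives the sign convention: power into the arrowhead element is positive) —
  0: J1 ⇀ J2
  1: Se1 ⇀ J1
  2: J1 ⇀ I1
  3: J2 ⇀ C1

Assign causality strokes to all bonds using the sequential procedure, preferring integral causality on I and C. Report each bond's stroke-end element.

β1 stroke at J1  (Se1 (Se) sets effort on bond)
β2 stroke at I1  (I1: I, integral causality)
β0 stroke at J1  (1-jn J1 has f-setter on 2)
β3 stroke at J2  (1-jn J2 has f-setter on 0)

β0 stroke at J1
β1 stroke at J1
β2 stroke at I1
β3 stroke at J2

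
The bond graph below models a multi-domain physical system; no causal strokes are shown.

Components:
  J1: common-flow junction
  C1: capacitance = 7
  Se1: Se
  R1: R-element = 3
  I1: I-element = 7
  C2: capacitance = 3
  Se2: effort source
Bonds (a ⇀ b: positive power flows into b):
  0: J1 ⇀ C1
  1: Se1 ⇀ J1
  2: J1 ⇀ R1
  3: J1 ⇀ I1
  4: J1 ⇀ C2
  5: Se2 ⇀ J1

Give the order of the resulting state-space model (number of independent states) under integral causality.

b1 |J1  (Se1 (Se) sets effort on bond)
b5 |J1  (Se2 (Se) sets effort on bond)
b0 |J1  (C1 integral (e out))
b3 |I1  (I1 integral (f out))
b2 |J1  (J1 flow already set via bond 3)
b4 |J1  (J1: bond 3 brought flow, rest push out)

3  (C1, C2, I1 all integral)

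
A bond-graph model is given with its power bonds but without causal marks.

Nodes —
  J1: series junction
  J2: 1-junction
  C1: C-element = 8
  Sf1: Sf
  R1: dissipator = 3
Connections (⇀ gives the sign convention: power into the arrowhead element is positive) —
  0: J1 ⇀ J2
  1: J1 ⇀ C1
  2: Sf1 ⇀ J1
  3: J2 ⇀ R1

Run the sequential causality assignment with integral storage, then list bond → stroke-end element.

β2 stroke at Sf1  (Sf1 fixes flow; stroke at Sf1)
β0 stroke at J1  (1-jn J1 has f-setter on 2)
β1 stroke at J1  (1-jn J1 has f-setter on 2)
β3 stroke at J2  (J2: bond 0 brought flow, rest push out)

β0 →J1
β1 →J1
β2 →Sf1
β3 →J2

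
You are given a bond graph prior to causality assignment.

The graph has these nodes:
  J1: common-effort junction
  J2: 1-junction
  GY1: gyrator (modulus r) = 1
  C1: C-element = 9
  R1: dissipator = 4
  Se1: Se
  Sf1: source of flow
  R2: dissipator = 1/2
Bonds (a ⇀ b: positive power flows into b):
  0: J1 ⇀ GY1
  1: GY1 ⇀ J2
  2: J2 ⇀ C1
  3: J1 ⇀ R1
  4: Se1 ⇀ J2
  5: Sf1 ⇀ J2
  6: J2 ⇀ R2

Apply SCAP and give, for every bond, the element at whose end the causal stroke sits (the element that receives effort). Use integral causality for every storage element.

b4 →J2  (Se1: effort source, stroke at far end)
b5 →Sf1  (Sf1: flow source, stroke at near end)
b1 →J2  (J2 flow already set via bond 5)
b2 →J2  (J2: bond 5 brought flow, rest push out)
b6 →J2  (J2 flow already set via bond 5)
b0 →J1  (GY1: gyrator matches bond 1)
b3 →R1  (J1 effort already set via bond 0)

#0 →J1
#1 →J2
#2 →J2
#3 →R1
#4 →J2
#5 →Sf1
#6 →J2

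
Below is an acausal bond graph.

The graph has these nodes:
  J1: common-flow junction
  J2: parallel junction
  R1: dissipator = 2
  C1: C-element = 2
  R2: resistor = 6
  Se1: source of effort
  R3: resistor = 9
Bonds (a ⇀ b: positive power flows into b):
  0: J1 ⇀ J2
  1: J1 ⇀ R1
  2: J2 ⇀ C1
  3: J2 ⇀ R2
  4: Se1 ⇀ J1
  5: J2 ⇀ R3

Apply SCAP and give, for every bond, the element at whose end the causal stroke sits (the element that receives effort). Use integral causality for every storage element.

#0 |J1
#1 |R1
#2 |J2
#3 |R2
#4 |J1
#5 |R3

b4 stroke at J1  (source Se1 imposes e)
b2 stroke at J2  (C1: C, integral causality)
b0 stroke at J1  (J2 effort already set via bond 2)
b3 stroke at R2  (0-jn J2 has e-setter on 2)
b5 stroke at R3  (common-e at J2 fixed by 2)
b1 stroke at R1  (closing 1-jn rule on J1)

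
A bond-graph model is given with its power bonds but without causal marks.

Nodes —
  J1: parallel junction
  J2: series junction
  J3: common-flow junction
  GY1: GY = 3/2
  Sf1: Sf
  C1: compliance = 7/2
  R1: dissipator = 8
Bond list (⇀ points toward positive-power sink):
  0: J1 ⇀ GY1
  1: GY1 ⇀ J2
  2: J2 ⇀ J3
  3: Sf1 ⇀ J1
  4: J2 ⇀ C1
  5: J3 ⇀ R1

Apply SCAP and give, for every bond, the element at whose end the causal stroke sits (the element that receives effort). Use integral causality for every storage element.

β0 stroke→J1
β1 stroke→J2
β2 stroke→J3
β3 stroke→Sf1
β4 stroke→J2
β5 stroke→R1

β3 →Sf1  (Sf1 fixes flow; stroke at Sf1)
β0 →J1  (J1: last free bond brings effort in)
β1 →J2  (through GY1, causality inverts; strokes same side of GY1)
β4 →J2  (prefer integral on C1)
β2 →J3  (J2: last free bond brings flow in)
β5 →R1  (closing 1-jn rule on J3)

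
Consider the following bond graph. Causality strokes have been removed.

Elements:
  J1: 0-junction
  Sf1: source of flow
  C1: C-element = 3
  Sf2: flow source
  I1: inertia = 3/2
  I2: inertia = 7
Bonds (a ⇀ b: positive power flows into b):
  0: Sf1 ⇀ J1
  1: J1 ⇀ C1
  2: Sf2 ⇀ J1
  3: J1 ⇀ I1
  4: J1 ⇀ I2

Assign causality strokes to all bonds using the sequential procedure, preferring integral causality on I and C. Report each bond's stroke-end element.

bond 0 stroke at Sf1  (Sf1 (Sf) sets flow on bond)
bond 2 stroke at Sf2  (source Sf2 imposes f)
bond 1 stroke at J1  (C1 integral (e out))
bond 3 stroke at I1  (J1: bond 1 brought effort, rest push out)
bond 4 stroke at I2  (common-e at J1 fixed by 1)

bond 0 stroke at Sf1
bond 1 stroke at J1
bond 2 stroke at Sf2
bond 3 stroke at I1
bond 4 stroke at I2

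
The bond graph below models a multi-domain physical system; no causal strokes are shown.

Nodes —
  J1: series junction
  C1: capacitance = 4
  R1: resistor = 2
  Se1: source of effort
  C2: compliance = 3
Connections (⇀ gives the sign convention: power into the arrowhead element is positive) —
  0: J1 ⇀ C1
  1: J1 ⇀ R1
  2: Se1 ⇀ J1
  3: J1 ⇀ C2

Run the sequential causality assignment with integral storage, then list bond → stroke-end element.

b0 stroke at J1
b1 stroke at R1
b2 stroke at J1
b3 stroke at J1

β2 stroke at J1  (Se1 (Se) sets effort on bond)
β0 stroke at J1  (prefer integral on C1)
β3 stroke at J1  (prefer integral on C2)
β1 stroke at R1  (only one flow-in slot at J1)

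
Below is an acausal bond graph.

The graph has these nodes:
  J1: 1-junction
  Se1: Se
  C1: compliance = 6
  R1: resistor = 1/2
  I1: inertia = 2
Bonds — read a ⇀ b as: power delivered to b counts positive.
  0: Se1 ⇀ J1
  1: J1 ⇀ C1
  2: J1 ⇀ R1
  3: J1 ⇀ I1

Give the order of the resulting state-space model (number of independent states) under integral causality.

2  (C1, I1 all integral)

bond 0 stroke at J1  (source Se1 imposes e)
bond 1 stroke at J1  (C1 outputs effort q/C1)
bond 3 stroke at I1  (I1 outputs flow p/I1)
bond 2 stroke at J1  (J1 flow already set via bond 3)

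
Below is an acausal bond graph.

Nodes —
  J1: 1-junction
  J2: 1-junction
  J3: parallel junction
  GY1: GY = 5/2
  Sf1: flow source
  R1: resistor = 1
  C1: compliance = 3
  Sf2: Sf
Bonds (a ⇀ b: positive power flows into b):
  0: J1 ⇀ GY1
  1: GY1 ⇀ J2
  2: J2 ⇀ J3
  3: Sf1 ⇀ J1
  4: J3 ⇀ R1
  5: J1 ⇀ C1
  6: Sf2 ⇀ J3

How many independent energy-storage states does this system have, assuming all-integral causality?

bond 3 |Sf1  (Sf1 (Sf) sets flow on bond)
bond 6 |Sf2  (source Sf2 imposes f)
bond 0 |J1  (J1 flow already set via bond 3)
bond 5 |J1  (J1: bond 3 brought flow, rest push out)
bond 1 |J2  (GY1 both-in/both-out from 0)
bond 2 |J3  (only one flow-in slot at J2)
bond 4 |R1  (J3: bond 2 brought effort, rest push out)

1  (C1 all integral)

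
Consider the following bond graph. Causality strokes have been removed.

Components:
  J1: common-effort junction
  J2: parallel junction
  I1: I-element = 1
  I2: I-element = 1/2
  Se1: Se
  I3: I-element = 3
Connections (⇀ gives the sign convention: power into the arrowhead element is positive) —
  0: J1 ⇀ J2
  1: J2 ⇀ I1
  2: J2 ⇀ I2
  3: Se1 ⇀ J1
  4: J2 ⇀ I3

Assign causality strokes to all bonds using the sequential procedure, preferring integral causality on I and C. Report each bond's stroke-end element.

bond 3 stroke→J1  (Se1 (Se) sets effort on bond)
bond 0 stroke→J2  (0-jn J1 has e-setter on 3)
bond 1 stroke→I1  (0-jn J2 has e-setter on 0)
bond 2 stroke→I2  (0-jn J2 has e-setter on 0)
bond 4 stroke→I3  (0-jn J2 has e-setter on 0)

b0 |J2
b1 |I1
b2 |I2
b3 |J1
b4 |I3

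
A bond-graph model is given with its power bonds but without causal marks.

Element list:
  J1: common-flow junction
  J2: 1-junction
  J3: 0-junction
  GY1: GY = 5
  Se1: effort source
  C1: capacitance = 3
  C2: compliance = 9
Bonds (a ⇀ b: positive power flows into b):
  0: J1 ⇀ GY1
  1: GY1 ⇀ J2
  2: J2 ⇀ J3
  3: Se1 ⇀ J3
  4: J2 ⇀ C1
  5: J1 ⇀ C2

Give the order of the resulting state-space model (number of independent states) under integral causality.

2  (C1, C2 all integral)

b3 stroke→J3  (Se1 (Se) sets effort on bond)
b2 stroke→J2  (0-jn J3 has e-setter on 3)
b4 stroke→J2  (prefer integral on C1)
b1 stroke→GY1  (J2: last free bond brings flow in)
b0 stroke→GY1  (GY1: gyrator matches bond 1)
b5 stroke→J1  (J1: bond 0 brought flow, rest push out)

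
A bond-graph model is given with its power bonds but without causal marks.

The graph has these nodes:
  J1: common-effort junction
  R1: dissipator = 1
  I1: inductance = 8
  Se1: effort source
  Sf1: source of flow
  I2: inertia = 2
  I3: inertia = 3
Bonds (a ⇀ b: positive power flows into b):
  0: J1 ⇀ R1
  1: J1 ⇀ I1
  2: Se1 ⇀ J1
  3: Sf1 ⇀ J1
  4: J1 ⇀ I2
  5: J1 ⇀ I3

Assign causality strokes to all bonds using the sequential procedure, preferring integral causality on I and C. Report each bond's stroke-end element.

b0 →R1
b1 →I1
b2 →J1
b3 →Sf1
b4 →I2
b5 →I3

#2 stroke→J1  (source Se1 imposes e)
#3 stroke→Sf1  (Sf1 (Sf) sets flow on bond)
#0 stroke→R1  (J1 effort already set via bond 2)
#1 stroke→I1  (J1: bond 2 brought effort, rest push out)
#4 stroke→I2  (common-e at J1 fixed by 2)
#5 stroke→I3  (J1: bond 2 brought effort, rest push out)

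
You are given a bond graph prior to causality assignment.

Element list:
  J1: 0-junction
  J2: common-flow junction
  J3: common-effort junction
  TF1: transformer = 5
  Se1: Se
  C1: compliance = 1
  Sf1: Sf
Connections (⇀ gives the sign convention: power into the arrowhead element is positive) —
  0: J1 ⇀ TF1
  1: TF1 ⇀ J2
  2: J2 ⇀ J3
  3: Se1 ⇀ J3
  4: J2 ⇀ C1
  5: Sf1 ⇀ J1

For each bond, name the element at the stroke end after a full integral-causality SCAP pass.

bond 3 stroke→J3  (Se1 (Se) sets effort on bond)
bond 5 stroke→Sf1  (Sf1 fixes flow; stroke at Sf1)
bond 0 stroke→J1  (J1 needs exactly one e-in)
bond 2 stroke→J2  (0-jn J3 has e-setter on 3)
bond 1 stroke→TF1  (TF TF1: opposite of bond 0)
bond 4 stroke→J2  (common-f at J2 fixed by 1)

b0 |J1
b1 |TF1
b2 |J2
b3 |J3
b4 |J2
b5 |Sf1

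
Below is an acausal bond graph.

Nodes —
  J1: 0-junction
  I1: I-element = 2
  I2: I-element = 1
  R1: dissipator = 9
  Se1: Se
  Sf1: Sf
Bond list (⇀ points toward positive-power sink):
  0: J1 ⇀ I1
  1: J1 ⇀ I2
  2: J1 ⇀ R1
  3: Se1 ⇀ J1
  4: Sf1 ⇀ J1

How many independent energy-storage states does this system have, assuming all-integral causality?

2  (I1, I2 all integral)

#3 →J1  (Se1 fixes effort; stroke away)
#4 →Sf1  (Sf1: flow source, stroke at near end)
#0 →I1  (J1: bond 3 brought effort, rest push out)
#1 →I2  (common-e at J1 fixed by 3)
#2 →R1  (J1 effort already set via bond 3)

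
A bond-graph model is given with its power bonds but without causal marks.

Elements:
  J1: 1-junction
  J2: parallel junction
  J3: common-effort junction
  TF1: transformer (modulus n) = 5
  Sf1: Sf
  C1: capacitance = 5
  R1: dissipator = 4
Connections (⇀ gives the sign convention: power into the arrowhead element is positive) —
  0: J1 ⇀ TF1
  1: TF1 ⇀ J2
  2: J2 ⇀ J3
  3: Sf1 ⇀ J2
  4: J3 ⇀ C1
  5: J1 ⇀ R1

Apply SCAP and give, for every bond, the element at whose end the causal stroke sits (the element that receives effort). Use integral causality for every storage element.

b0 →J1
b1 →TF1
b2 →J2
b3 →Sf1
b4 →J3
b5 →R1

β3 →Sf1  (Sf1 (Sf) sets flow on bond)
β4 →J3  (prefer integral on C1)
β2 →J2  (common-e at J3 fixed by 4)
β1 →TF1  (J2 effort already set via bond 2)
β0 →J1  (through TF1, causality passes straight; one stroke at TF1)
β5 →R1  (closing 1-jn rule on J1)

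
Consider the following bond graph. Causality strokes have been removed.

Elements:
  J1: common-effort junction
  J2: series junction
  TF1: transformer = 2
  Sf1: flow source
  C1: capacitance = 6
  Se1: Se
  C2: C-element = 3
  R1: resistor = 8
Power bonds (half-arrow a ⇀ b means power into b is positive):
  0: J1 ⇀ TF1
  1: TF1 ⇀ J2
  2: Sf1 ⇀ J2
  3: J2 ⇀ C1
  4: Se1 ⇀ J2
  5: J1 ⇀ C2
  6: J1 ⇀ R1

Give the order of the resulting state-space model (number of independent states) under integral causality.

b2 stroke at Sf1  (Sf1 fixes flow; stroke at Sf1)
b4 stroke at J2  (Se1 (Se) sets effort on bond)
b1 stroke at J2  (J2 flow already set via bond 2)
b3 stroke at J2  (J2 flow already set via bond 2)
b0 stroke at TF1  (TF1: transformer flips bond 1)
b5 stroke at J1  (prefer integral on C2)
b6 stroke at R1  (common-e at J1 fixed by 5)

2  (C1, C2 all integral)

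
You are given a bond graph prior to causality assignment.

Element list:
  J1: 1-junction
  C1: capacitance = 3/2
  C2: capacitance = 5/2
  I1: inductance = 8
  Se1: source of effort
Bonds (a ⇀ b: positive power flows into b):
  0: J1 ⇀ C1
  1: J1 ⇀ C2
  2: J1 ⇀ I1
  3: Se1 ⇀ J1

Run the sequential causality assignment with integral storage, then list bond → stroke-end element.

β0 →J1
β1 →J1
β2 →I1
β3 →J1

#3 stroke at J1  (source Se1 imposes e)
#0 stroke at J1  (C1 outputs effort q/C1)
#1 stroke at J1  (C2: C, integral causality)
#2 stroke at I1  (J1 needs exactly one f-in)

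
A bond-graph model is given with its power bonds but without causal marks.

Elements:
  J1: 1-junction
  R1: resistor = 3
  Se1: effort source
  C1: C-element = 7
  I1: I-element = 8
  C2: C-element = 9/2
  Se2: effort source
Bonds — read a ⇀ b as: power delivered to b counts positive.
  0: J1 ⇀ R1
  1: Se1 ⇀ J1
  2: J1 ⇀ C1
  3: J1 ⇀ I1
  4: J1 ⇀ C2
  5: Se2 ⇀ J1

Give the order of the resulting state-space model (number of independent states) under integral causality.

#1 →J1  (Se1: effort source, stroke at far end)
#5 →J1  (Se2 fixes effort; stroke away)
#2 →J1  (C1: C, integral causality)
#3 →I1  (prefer integral on I1)
#0 →J1  (common-f at J1 fixed by 3)
#4 →J1  (common-f at J1 fixed by 3)

3  (C1, C2, I1 all integral)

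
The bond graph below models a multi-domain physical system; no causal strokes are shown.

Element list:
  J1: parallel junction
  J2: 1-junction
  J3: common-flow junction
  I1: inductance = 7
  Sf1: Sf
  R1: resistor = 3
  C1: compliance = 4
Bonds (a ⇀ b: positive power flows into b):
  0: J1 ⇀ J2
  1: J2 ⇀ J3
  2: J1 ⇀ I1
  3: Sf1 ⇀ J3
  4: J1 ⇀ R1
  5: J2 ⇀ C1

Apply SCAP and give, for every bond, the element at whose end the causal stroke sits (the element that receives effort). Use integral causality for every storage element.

b0 stroke→J2
b1 stroke→J3
b2 stroke→I1
b3 stroke→Sf1
b4 stroke→J1
b5 stroke→J2

b3 stroke→Sf1  (source Sf1 imposes f)
b1 stroke→J3  (1-jn J3 has f-setter on 3)
b0 stroke→J2  (J2: bond 1 brought flow, rest push out)
b5 stroke→J2  (J2: bond 1 brought flow, rest push out)
b2 stroke→I1  (I1 outputs flow p/I1)
b4 stroke→J1  (J1: last free bond brings effort in)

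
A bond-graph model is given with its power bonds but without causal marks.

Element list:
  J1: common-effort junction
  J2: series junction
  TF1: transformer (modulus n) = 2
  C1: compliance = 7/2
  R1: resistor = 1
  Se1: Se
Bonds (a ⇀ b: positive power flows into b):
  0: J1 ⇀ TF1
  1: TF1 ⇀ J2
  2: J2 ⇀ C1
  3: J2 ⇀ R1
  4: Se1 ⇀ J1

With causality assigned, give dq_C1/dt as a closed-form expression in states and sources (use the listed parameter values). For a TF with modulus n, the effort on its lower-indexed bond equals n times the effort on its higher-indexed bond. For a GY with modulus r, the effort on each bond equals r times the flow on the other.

β4 |J1  (Se1 fixes effort; stroke away)
β0 |TF1  (J1: bond 4 brought effort, rest push out)
β1 |J2  (TF1 one-in-one-out from 0)
β2 |J2  (C1 integral (e out))
β3 |R1  (J2: last free bond brings flow in)

dq_C1/dt = E_Se1/2 - 2*q_C1/7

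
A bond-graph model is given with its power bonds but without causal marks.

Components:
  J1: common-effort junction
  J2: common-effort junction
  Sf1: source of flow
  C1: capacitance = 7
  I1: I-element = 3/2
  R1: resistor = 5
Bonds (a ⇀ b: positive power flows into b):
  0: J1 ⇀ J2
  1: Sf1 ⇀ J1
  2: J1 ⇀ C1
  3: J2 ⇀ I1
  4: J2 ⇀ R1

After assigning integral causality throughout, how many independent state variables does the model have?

β1 →Sf1  (Sf1: flow source, stroke at near end)
β2 →J1  (C1 outputs effort q/C1)
β0 →J2  (J1: bond 2 brought effort, rest push out)
β3 →I1  (J2 effort already set via bond 0)
β4 →R1  (0-jn J2 has e-setter on 0)

2  (C1, I1 all integral)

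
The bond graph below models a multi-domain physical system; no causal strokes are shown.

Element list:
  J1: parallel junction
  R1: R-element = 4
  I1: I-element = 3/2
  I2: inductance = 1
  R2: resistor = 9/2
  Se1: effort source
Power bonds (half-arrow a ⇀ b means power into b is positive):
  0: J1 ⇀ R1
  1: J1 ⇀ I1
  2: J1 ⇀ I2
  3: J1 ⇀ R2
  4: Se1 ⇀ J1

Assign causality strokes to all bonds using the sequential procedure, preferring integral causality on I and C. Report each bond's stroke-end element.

b4 stroke at J1  (Se1 (Se) sets effort on bond)
b0 stroke at R1  (J1: bond 4 brought effort, rest push out)
b1 stroke at I1  (J1 effort already set via bond 4)
b2 stroke at I2  (0-jn J1 has e-setter on 4)
b3 stroke at R2  (common-e at J1 fixed by 4)

β0 stroke at R1
β1 stroke at I1
β2 stroke at I2
β3 stroke at R2
β4 stroke at J1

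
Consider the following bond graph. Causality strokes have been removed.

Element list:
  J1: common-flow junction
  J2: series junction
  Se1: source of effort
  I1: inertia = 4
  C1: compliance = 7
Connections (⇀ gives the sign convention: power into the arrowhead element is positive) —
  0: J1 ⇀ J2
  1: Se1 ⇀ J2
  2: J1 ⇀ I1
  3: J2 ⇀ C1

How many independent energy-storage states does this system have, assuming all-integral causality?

b1 stroke at J2  (Se1 (Se) sets effort on bond)
b2 stroke at I1  (prefer integral on I1)
b0 stroke at J1  (common-f at J1 fixed by 2)
b3 stroke at J2  (J2 flow already set via bond 0)

2  (C1, I1 all integral)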